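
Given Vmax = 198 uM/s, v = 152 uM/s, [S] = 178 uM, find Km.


Km = [S] * (Vmax - v) / v
Km = 178 * (198 - 152) / 152
Km = 53.8684 uM

53.8684 uM


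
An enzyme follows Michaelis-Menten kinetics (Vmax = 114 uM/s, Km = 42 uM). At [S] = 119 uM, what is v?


v = Vmax * [S] / (Km + [S])
v = 114 * 119 / (42 + 119)
v = 84.2609 uM/s

84.2609 uM/s


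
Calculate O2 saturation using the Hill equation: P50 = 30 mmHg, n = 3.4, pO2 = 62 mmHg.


Y = pO2^n / (P50^n + pO2^n)
Y = 62^3.4 / (30^3.4 + 62^3.4)
Y = 92.19%

92.19%


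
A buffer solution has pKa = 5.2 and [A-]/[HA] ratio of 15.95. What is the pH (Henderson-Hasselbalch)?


pH = pKa + log10([A-]/[HA])
pH = 5.2 + log10(15.95)
pH = 6.4028

6.4028


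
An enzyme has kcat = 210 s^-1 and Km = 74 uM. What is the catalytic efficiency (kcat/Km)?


Catalytic efficiency = kcat / Km
= 210 / 74
= 2.8378 uM^-1*s^-1

2.8378 uM^-1*s^-1


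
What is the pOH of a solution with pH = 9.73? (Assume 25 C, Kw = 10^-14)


pOH = 14 - pH
pOH = 14 - 9.73
pOH = 4.27

4.27


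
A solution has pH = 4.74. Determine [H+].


[H+] = 10^(-pH)
[H+] = 10^(-4.74)
[H+] = 1.820e-05 M

1.820e-05 M


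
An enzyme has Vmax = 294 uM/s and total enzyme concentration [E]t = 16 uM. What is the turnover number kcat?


kcat = Vmax / [E]t
kcat = 294 / 16
kcat = 18.375 s^-1

18.375 s^-1


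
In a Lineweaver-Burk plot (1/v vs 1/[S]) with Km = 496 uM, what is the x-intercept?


x-intercept = -1/Km
= -1/496
= -0.002 1/uM

-0.002 1/uM


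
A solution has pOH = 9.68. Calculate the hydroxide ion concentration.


[OH-] = 10^(-pOH)
[OH-] = 10^(-9.68)
[OH-] = 2.089e-10 M

2.089e-10 M


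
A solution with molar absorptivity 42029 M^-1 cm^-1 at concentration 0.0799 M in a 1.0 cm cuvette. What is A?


A = epsilon * c * l
A = 42029 * 0.0799 * 1.0
A = 3358.1171

3358.1171


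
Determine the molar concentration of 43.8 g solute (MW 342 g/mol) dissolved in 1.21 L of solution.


C = (mass / MW) / volume
C = (43.8 / 342) / 1.21
C = 0.1058 M

0.1058 M


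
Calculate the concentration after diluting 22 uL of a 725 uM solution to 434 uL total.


C2 = C1 * V1 / V2
C2 = 725 * 22 / 434
C2 = 36.7512 uM

36.7512 uM


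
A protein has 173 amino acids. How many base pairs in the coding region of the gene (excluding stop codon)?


Each amino acid = 1 codon = 3 bp
bp = 173 * 3 = 519 bp

519 bp


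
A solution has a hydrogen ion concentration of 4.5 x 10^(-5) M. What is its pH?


pH = -log10([H+])
pH = -log10(4.5 x 10^(-5))
pH = 4.3468

4.3468


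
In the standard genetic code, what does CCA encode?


Standard genetic code lookup.
Codon CCA -> Pro

Pro


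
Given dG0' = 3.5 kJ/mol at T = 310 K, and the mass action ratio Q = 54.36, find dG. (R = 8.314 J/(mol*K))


dG = dG0' + RT * ln(Q) / 1000
dG = 3.5 + 8.314 * 310 * ln(54.36) / 1000
dG = 13.7981 kJ/mol

13.7981 kJ/mol


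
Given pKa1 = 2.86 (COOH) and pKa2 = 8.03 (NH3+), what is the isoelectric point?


pI = (pKa1 + pKa2) / 2
pI = (2.86 + 8.03) / 2
pI = 5.445

5.445


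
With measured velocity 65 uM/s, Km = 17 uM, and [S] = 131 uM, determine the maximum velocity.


Vmax = v * (Km + [S]) / [S]
Vmax = 65 * (17 + 131) / 131
Vmax = 73.4351 uM/s

73.4351 uM/s


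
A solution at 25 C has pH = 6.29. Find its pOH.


pOH = 14 - pH
pOH = 14 - 6.29
pOH = 7.71

7.71


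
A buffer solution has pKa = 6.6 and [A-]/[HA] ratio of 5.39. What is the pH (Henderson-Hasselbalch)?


pH = pKa + log10([A-]/[HA])
pH = 6.6 + log10(5.39)
pH = 7.3316

7.3316


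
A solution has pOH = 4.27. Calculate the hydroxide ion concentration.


[OH-] = 10^(-pOH)
[OH-] = 10^(-4.27)
[OH-] = 5.370e-05 M

5.370e-05 M


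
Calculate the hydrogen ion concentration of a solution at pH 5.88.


[H+] = 10^(-pH)
[H+] = 10^(-5.88)
[H+] = 1.318e-06 M

1.318e-06 M


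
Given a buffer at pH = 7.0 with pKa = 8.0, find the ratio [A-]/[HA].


[A-]/[HA] = 10^(pH - pKa)
= 10^(7.0 - 8.0)
= 0.1

0.1


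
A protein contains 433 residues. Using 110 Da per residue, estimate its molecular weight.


MW = n_residues * 110 Da
MW = 433 * 110
MW = 47630 Da

47630 Da


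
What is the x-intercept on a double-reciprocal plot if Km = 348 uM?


x-intercept = -1/Km
= -1/348
= -0.0029 1/uM

-0.0029 1/uM


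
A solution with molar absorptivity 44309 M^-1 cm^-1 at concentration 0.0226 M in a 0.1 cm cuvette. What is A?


A = epsilon * c * l
A = 44309 * 0.0226 * 0.1
A = 100.1383

100.1383


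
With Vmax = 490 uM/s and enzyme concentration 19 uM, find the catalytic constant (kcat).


kcat = Vmax / [E]t
kcat = 490 / 19
kcat = 25.7895 s^-1

25.7895 s^-1


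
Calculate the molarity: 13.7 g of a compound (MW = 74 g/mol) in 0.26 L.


C = (mass / MW) / volume
C = (13.7 / 74) / 0.26
C = 0.7121 M

0.7121 M


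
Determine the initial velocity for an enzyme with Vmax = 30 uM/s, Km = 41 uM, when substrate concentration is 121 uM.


v = Vmax * [S] / (Km + [S])
v = 30 * 121 / (41 + 121)
v = 22.4074 uM/s

22.4074 uM/s


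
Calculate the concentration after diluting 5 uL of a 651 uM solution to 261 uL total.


C2 = C1 * V1 / V2
C2 = 651 * 5 / 261
C2 = 12.4713 uM

12.4713 uM


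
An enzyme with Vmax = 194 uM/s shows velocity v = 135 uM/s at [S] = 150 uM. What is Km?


Km = [S] * (Vmax - v) / v
Km = 150 * (194 - 135) / 135
Km = 65.5556 uM

65.5556 uM


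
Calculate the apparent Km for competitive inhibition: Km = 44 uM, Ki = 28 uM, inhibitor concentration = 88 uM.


Km_app = Km * (1 + [I]/Ki)
Km_app = 44 * (1 + 88/28)
Km_app = 182.2857 uM

182.2857 uM


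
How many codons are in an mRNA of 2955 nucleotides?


codons = nucleotides / 3
codons = 2955 / 3 = 985

985


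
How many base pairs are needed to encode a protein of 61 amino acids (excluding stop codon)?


Each amino acid = 1 codon = 3 bp
bp = 61 * 3 = 183 bp

183 bp


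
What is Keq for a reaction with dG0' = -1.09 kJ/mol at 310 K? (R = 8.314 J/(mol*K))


Keq = exp(-dG0 * 1000 / (R * T))
Keq = exp(-(-1.09) * 1000 / (8.314 * 310))
Keq = 1.5264

1.5264


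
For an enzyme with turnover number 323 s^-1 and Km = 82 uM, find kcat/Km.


Catalytic efficiency = kcat / Km
= 323 / 82
= 3.939 uM^-1*s^-1

3.939 uM^-1*s^-1


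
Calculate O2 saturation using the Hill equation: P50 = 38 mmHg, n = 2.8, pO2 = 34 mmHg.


Y = pO2^n / (P50^n + pO2^n)
Y = 34^2.8 / (38^2.8 + 34^2.8)
Y = 42.28%

42.28%


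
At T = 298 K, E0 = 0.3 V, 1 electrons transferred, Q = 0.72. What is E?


E = E0 - (RT/nF) * ln(Q)
E = 0.3 - (8.314 * 298 / (1 * 96485)) * ln(0.72)
E = 0.3084 V

0.3084 V


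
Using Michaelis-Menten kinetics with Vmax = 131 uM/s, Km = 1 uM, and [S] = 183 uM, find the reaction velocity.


v = Vmax * [S] / (Km + [S])
v = 131 * 183 / (1 + 183)
v = 130.288 uM/s

130.288 uM/s


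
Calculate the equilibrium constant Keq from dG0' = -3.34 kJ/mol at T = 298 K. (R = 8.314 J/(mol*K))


Keq = exp(-dG0 * 1000 / (R * T))
Keq = exp(-(-3.34) * 1000 / (8.314 * 298))
Keq = 3.8501

3.8501


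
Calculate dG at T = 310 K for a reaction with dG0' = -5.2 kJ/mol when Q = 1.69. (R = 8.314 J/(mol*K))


dG = dG0' + RT * ln(Q) / 1000
dG = -5.2 + 8.314 * 310 * ln(1.69) / 1000
dG = -3.8476 kJ/mol

-3.8476 kJ/mol


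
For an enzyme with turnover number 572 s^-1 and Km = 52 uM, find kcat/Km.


Catalytic efficiency = kcat / Km
= 572 / 52
= 11.0 uM^-1*s^-1

11.0 uM^-1*s^-1


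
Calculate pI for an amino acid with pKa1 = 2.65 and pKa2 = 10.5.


pI = (pKa1 + pKa2) / 2
pI = (2.65 + 10.5) / 2
pI = 6.575

6.575


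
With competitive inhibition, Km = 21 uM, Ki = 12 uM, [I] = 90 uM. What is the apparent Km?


Km_app = Km * (1 + [I]/Ki)
Km_app = 21 * (1 + 90/12)
Km_app = 178.5 uM

178.5 uM


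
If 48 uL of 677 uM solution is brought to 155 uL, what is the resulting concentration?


C2 = C1 * V1 / V2
C2 = 677 * 48 / 155
C2 = 209.6516 uM

209.6516 uM


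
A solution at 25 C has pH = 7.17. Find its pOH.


pOH = 14 - pH
pOH = 14 - 7.17
pOH = 6.83

6.83


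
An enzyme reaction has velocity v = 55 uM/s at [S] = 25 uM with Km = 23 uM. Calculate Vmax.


Vmax = v * (Km + [S]) / [S]
Vmax = 55 * (23 + 25) / 25
Vmax = 105.6 uM/s

105.6 uM/s


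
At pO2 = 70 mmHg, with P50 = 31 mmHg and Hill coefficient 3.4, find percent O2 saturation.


Y = pO2^n / (P50^n + pO2^n)
Y = 70^3.4 / (31^3.4 + 70^3.4)
Y = 94.1%

94.1%


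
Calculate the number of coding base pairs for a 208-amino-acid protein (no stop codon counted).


Each amino acid = 1 codon = 3 bp
bp = 208 * 3 = 624 bp

624 bp


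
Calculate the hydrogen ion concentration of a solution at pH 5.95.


[H+] = 10^(-pH)
[H+] = 10^(-5.95)
[H+] = 1.122e-06 M

1.122e-06 M


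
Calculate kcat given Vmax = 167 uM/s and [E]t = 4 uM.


kcat = Vmax / [E]t
kcat = 167 / 4
kcat = 41.75 s^-1

41.75 s^-1


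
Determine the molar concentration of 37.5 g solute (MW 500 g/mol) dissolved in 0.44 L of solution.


C = (mass / MW) / volume
C = (37.5 / 500) / 0.44
C = 0.1705 M

0.1705 M


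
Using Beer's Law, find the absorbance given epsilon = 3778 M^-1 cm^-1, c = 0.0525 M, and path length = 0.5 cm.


A = epsilon * c * l
A = 3778 * 0.0525 * 0.5
A = 99.1725

99.1725


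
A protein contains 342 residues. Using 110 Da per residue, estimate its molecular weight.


MW = n_residues * 110 Da
MW = 342 * 110
MW = 37620 Da

37620 Da


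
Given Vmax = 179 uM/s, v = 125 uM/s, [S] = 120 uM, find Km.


Km = [S] * (Vmax - v) / v
Km = 120 * (179 - 125) / 125
Km = 51.84 uM

51.84 uM


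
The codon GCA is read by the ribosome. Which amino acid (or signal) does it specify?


Standard genetic code lookup.
Codon GCA -> Ala

Ala


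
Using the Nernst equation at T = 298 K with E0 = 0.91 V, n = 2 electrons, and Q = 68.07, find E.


E = E0 - (RT/nF) * ln(Q)
E = 0.91 - (8.314 * 298 / (2 * 96485)) * ln(68.07)
E = 0.8558 V

0.8558 V


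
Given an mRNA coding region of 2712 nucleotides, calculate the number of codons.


codons = nucleotides / 3
codons = 2712 / 3 = 904

904


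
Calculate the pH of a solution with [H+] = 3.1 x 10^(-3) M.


pH = -log10([H+])
pH = -log10(3.1 x 10^(-3))
pH = 2.5086

2.5086


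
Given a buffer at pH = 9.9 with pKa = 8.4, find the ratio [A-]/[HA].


[A-]/[HA] = 10^(pH - pKa)
= 10^(9.9 - 8.4)
= 31.6228

31.6228


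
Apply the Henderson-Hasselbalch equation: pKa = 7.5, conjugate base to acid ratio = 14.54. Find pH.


pH = pKa + log10([A-]/[HA])
pH = 7.5 + log10(14.54)
pH = 8.6626

8.6626


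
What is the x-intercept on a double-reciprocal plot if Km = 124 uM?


x-intercept = -1/Km
= -1/124
= -0.0081 1/uM

-0.0081 1/uM


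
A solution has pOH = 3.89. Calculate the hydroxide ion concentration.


[OH-] = 10^(-pOH)
[OH-] = 10^(-3.89)
[OH-] = 1.288e-04 M

1.288e-04 M


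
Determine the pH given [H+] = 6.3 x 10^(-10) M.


pH = -log10([H+])
pH = -log10(6.3 x 10^(-10))
pH = 9.2007

9.2007


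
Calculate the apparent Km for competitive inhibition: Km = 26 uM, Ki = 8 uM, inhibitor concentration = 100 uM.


Km_app = Km * (1 + [I]/Ki)
Km_app = 26 * (1 + 100/8)
Km_app = 351.0 uM

351.0 uM


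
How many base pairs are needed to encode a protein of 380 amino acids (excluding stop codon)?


Each amino acid = 1 codon = 3 bp
bp = 380 * 3 = 1140 bp

1140 bp


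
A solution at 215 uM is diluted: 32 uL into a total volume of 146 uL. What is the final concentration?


C2 = C1 * V1 / V2
C2 = 215 * 32 / 146
C2 = 47.1233 uM

47.1233 uM


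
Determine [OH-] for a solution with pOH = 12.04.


[OH-] = 10^(-pOH)
[OH-] = 10^(-12.04)
[OH-] = 9.120e-13 M

9.120e-13 M


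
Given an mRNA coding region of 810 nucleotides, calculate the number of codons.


codons = nucleotides / 3
codons = 810 / 3 = 270

270


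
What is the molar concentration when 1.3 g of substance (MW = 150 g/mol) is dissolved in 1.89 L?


C = (mass / MW) / volume
C = (1.3 / 150) / 1.89
C = 0.0046 M

0.0046 M


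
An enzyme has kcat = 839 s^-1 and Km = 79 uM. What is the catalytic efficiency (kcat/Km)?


Catalytic efficiency = kcat / Km
= 839 / 79
= 10.6203 uM^-1*s^-1

10.6203 uM^-1*s^-1


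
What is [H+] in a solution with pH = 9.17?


[H+] = 10^(-pH)
[H+] = 10^(-9.17)
[H+] = 6.761e-10 M

6.761e-10 M


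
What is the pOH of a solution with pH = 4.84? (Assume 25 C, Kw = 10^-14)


pOH = 14 - pH
pOH = 14 - 4.84
pOH = 9.16

9.16


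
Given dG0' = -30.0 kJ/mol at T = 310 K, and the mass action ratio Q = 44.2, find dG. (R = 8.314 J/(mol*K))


dG = dG0' + RT * ln(Q) / 1000
dG = -30.0 + 8.314 * 310 * ln(44.2) / 1000
dG = -20.2352 kJ/mol

-20.2352 kJ/mol


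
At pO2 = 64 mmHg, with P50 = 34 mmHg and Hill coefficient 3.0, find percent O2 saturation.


Y = pO2^n / (P50^n + pO2^n)
Y = 64^3.0 / (34^3.0 + 64^3.0)
Y = 86.96%

86.96%


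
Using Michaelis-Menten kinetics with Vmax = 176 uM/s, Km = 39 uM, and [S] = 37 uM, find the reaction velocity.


v = Vmax * [S] / (Km + [S])
v = 176 * 37 / (39 + 37)
v = 85.6842 uM/s

85.6842 uM/s


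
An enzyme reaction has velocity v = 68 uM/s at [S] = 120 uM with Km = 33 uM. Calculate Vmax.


Vmax = v * (Km + [S]) / [S]
Vmax = 68 * (33 + 120) / 120
Vmax = 86.7 uM/s

86.7 uM/s


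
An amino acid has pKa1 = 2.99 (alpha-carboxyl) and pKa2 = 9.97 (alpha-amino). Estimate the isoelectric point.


pI = (pKa1 + pKa2) / 2
pI = (2.99 + 9.97) / 2
pI = 6.48

6.48


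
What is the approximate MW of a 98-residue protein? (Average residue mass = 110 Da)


MW = n_residues * 110 Da
MW = 98 * 110
MW = 10780 Da

10780 Da


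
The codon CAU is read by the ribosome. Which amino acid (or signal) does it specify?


Standard genetic code lookup.
Codon CAU -> His

His


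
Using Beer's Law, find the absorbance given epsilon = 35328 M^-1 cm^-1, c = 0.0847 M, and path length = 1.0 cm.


A = epsilon * c * l
A = 35328 * 0.0847 * 1.0
A = 2992.2816

2992.2816


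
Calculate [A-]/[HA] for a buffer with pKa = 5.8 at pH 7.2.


[A-]/[HA] = 10^(pH - pKa)
= 10^(7.2 - 5.8)
= 25.1189

25.1189


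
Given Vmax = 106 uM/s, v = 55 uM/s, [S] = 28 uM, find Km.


Km = [S] * (Vmax - v) / v
Km = 28 * (106 - 55) / 55
Km = 25.9636 uM

25.9636 uM


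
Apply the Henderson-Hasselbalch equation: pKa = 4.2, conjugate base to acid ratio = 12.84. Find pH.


pH = pKa + log10([A-]/[HA])
pH = 4.2 + log10(12.84)
pH = 5.3086

5.3086


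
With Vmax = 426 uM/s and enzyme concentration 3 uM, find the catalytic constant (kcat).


kcat = Vmax / [E]t
kcat = 426 / 3
kcat = 142.0 s^-1

142.0 s^-1


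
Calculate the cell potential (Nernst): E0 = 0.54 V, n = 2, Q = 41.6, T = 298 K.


E = E0 - (RT/nF) * ln(Q)
E = 0.54 - (8.314 * 298 / (2 * 96485)) * ln(41.6)
E = 0.4921 V

0.4921 V


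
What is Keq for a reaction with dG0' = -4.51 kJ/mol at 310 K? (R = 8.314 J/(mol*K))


Keq = exp(-dG0 * 1000 / (R * T))
Keq = exp(-(-4.51) * 1000 / (8.314 * 310))
Keq = 5.7538

5.7538


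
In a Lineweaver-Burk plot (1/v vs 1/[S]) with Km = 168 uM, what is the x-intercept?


x-intercept = -1/Km
= -1/168
= -0.006 1/uM

-0.006 1/uM


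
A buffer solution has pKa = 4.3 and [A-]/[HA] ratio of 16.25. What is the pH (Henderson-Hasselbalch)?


pH = pKa + log10([A-]/[HA])
pH = 4.3 + log10(16.25)
pH = 5.5109

5.5109


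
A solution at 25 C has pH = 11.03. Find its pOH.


pOH = 14 - pH
pOH = 14 - 11.03
pOH = 2.97

2.97


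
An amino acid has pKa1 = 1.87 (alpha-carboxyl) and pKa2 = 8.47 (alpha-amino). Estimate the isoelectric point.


pI = (pKa1 + pKa2) / 2
pI = (1.87 + 8.47) / 2
pI = 5.17

5.17


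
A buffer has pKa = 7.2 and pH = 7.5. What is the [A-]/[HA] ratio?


[A-]/[HA] = 10^(pH - pKa)
= 10^(7.5 - 7.2)
= 1.9953

1.9953


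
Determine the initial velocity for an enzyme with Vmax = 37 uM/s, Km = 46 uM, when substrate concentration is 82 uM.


v = Vmax * [S] / (Km + [S])
v = 37 * 82 / (46 + 82)
v = 23.7031 uM/s

23.7031 uM/s


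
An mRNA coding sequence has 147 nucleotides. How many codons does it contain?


codons = nucleotides / 3
codons = 147 / 3 = 49

49


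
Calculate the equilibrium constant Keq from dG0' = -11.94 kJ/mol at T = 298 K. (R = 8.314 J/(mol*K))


Keq = exp(-dG0 * 1000 / (R * T))
Keq = exp(-(-11.94) * 1000 / (8.314 * 298))
Keq = 123.8702

123.8702


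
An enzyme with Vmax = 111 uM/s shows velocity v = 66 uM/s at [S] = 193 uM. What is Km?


Km = [S] * (Vmax - v) / v
Km = 193 * (111 - 66) / 66
Km = 131.5909 uM

131.5909 uM


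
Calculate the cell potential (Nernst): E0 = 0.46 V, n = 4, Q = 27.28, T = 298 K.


E = E0 - (RT/nF) * ln(Q)
E = 0.46 - (8.314 * 298 / (4 * 96485)) * ln(27.28)
E = 0.4388 V

0.4388 V


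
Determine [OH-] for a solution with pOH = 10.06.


[OH-] = 10^(-pOH)
[OH-] = 10^(-10.06)
[OH-] = 8.710e-11 M

8.710e-11 M


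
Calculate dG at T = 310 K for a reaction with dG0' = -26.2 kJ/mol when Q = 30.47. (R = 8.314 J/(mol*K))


dG = dG0' + RT * ln(Q) / 1000
dG = -26.2 + 8.314 * 310 * ln(30.47) / 1000
dG = -17.3939 kJ/mol

-17.3939 kJ/mol


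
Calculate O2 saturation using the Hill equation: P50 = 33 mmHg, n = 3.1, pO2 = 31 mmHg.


Y = pO2^n / (P50^n + pO2^n)
Y = 31^3.1 / (33^3.1 + 31^3.1)
Y = 45.17%

45.17%


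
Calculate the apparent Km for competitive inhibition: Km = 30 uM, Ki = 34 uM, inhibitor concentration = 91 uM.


Km_app = Km * (1 + [I]/Ki)
Km_app = 30 * (1 + 91/34)
Km_app = 110.2941 uM

110.2941 uM


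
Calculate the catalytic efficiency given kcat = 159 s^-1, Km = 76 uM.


Catalytic efficiency = kcat / Km
= 159 / 76
= 2.0921 uM^-1*s^-1

2.0921 uM^-1*s^-1


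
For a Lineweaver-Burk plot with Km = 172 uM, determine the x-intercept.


x-intercept = -1/Km
= -1/172
= -0.0058 1/uM

-0.0058 1/uM


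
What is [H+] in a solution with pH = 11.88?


[H+] = 10^(-pH)
[H+] = 10^(-11.88)
[H+] = 1.318e-12 M

1.318e-12 M


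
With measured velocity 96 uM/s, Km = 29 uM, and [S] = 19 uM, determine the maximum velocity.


Vmax = v * (Km + [S]) / [S]
Vmax = 96 * (29 + 19) / 19
Vmax = 242.5263 uM/s

242.5263 uM/s


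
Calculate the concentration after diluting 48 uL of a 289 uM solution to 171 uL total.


C2 = C1 * V1 / V2
C2 = 289 * 48 / 171
C2 = 81.1228 uM

81.1228 uM


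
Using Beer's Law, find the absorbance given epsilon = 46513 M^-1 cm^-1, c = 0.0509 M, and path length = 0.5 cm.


A = epsilon * c * l
A = 46513 * 0.0509 * 0.5
A = 1183.7559

1183.7559


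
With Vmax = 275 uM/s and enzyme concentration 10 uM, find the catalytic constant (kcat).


kcat = Vmax / [E]t
kcat = 275 / 10
kcat = 27.5 s^-1

27.5 s^-1


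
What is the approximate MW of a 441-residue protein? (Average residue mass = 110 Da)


MW = n_residues * 110 Da
MW = 441 * 110
MW = 48510 Da

48510 Da


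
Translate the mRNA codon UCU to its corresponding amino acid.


Standard genetic code lookup.
Codon UCU -> Ser

Ser


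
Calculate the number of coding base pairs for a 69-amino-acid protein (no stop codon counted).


Each amino acid = 1 codon = 3 bp
bp = 69 * 3 = 207 bp

207 bp


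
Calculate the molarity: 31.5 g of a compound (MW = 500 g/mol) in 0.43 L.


C = (mass / MW) / volume
C = (31.5 / 500) / 0.43
C = 0.1465 M

0.1465 M


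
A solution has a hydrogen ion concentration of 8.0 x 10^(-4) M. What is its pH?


pH = -log10([H+])
pH = -log10(8.0 x 10^(-4))
pH = 3.0969

3.0969


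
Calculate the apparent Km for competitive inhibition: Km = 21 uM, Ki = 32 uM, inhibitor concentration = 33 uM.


Km_app = Km * (1 + [I]/Ki)
Km_app = 21 * (1 + 33/32)
Km_app = 42.6562 uM

42.6562 uM


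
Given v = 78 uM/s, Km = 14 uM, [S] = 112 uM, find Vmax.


Vmax = v * (Km + [S]) / [S]
Vmax = 78 * (14 + 112) / 112
Vmax = 87.75 uM/s

87.75 uM/s


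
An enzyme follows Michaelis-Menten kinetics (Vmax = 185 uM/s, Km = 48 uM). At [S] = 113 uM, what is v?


v = Vmax * [S] / (Km + [S])
v = 185 * 113 / (48 + 113)
v = 129.8447 uM/s

129.8447 uM/s


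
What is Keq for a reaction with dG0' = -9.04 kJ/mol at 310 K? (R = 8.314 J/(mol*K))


Keq = exp(-dG0 * 1000 / (R * T))
Keq = exp(-(-9.04) * 1000 / (8.314 * 310))
Keq = 33.3645

33.3645


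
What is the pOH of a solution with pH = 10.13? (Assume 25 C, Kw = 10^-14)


pOH = 14 - pH
pOH = 14 - 10.13
pOH = 3.87

3.87


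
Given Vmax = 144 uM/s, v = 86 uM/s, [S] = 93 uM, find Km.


Km = [S] * (Vmax - v) / v
Km = 93 * (144 - 86) / 86
Km = 62.7209 uM

62.7209 uM


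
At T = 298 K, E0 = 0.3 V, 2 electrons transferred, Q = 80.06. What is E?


E = E0 - (RT/nF) * ln(Q)
E = 0.3 - (8.314 * 298 / (2 * 96485)) * ln(80.06)
E = 0.2437 V

0.2437 V


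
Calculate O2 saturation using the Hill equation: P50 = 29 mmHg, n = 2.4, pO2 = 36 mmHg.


Y = pO2^n / (P50^n + pO2^n)
Y = 36^2.4 / (29^2.4 + 36^2.4)
Y = 62.69%

62.69%


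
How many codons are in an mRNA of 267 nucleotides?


codons = nucleotides / 3
codons = 267 / 3 = 89

89


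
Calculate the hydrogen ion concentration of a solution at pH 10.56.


[H+] = 10^(-pH)
[H+] = 10^(-10.56)
[H+] = 2.754e-11 M

2.754e-11 M


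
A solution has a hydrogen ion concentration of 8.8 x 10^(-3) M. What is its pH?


pH = -log10([H+])
pH = -log10(8.8 x 10^(-3))
pH = 2.0555

2.0555


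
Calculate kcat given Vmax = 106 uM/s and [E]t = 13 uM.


kcat = Vmax / [E]t
kcat = 106 / 13
kcat = 8.1538 s^-1

8.1538 s^-1


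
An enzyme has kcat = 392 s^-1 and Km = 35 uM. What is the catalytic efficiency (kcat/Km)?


Catalytic efficiency = kcat / Km
= 392 / 35
= 11.2 uM^-1*s^-1

11.2 uM^-1*s^-1


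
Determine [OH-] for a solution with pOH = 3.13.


[OH-] = 10^(-pOH)
[OH-] = 10^(-3.13)
[OH-] = 7.413e-04 M

7.413e-04 M


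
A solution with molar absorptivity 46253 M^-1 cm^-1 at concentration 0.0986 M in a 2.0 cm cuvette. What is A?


A = epsilon * c * l
A = 46253 * 0.0986 * 2.0
A = 9121.0916

9121.0916


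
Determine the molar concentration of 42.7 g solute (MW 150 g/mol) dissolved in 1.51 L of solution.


C = (mass / MW) / volume
C = (42.7 / 150) / 1.51
C = 0.1885 M

0.1885 M


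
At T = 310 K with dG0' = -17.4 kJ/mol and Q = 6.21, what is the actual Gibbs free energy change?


dG = dG0' + RT * ln(Q) / 1000
dG = -17.4 + 8.314 * 310 * ln(6.21) / 1000
dG = -12.6934 kJ/mol

-12.6934 kJ/mol


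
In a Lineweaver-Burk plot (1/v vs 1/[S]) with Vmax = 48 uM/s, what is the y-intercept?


y-intercept = 1/Vmax
= 1/48
= 0.0208 s/uM

0.0208 s/uM


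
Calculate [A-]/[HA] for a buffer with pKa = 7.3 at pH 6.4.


[A-]/[HA] = 10^(pH - pKa)
= 10^(6.4 - 7.3)
= 0.1259

0.1259


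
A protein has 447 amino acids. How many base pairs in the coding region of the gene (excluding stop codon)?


Each amino acid = 1 codon = 3 bp
bp = 447 * 3 = 1341 bp

1341 bp


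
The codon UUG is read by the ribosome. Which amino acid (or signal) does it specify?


Standard genetic code lookup.
Codon UUG -> Leu

Leu


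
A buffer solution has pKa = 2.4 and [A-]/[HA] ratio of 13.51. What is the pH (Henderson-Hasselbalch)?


pH = pKa + log10([A-]/[HA])
pH = 2.4 + log10(13.51)
pH = 3.5307

3.5307


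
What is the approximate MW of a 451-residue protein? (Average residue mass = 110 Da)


MW = n_residues * 110 Da
MW = 451 * 110
MW = 49610 Da

49610 Da


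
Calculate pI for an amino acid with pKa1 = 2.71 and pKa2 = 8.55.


pI = (pKa1 + pKa2) / 2
pI = (2.71 + 8.55) / 2
pI = 5.63

5.63


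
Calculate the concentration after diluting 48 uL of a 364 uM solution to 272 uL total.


C2 = C1 * V1 / V2
C2 = 364 * 48 / 272
C2 = 64.2353 uM

64.2353 uM


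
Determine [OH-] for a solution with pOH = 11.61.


[OH-] = 10^(-pOH)
[OH-] = 10^(-11.61)
[OH-] = 2.455e-12 M

2.455e-12 M


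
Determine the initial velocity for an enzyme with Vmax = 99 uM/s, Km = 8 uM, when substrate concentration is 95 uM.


v = Vmax * [S] / (Km + [S])
v = 99 * 95 / (8 + 95)
v = 91.3107 uM/s

91.3107 uM/s


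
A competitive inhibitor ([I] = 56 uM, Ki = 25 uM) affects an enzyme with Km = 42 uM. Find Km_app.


Km_app = Km * (1 + [I]/Ki)
Km_app = 42 * (1 + 56/25)
Km_app = 136.08 uM

136.08 uM


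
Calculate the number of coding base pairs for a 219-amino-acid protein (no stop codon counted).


Each amino acid = 1 codon = 3 bp
bp = 219 * 3 = 657 bp

657 bp


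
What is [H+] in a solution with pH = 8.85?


[H+] = 10^(-pH)
[H+] = 10^(-8.85)
[H+] = 1.413e-09 M

1.413e-09 M


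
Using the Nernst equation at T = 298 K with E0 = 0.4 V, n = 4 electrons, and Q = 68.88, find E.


E = E0 - (RT/nF) * ln(Q)
E = 0.4 - (8.314 * 298 / (4 * 96485)) * ln(68.88)
E = 0.3728 V

0.3728 V


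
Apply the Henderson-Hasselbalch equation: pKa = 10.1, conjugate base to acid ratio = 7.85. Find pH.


pH = pKa + log10([A-]/[HA])
pH = 10.1 + log10(7.85)
pH = 10.9949

10.9949


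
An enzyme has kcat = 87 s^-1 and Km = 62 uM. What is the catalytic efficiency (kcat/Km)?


Catalytic efficiency = kcat / Km
= 87 / 62
= 1.4032 uM^-1*s^-1

1.4032 uM^-1*s^-1


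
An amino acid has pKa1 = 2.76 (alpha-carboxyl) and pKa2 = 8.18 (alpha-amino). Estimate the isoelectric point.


pI = (pKa1 + pKa2) / 2
pI = (2.76 + 8.18) / 2
pI = 5.47

5.47


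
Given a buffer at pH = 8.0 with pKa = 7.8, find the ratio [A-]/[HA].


[A-]/[HA] = 10^(pH - pKa)
= 10^(8.0 - 7.8)
= 1.5849

1.5849


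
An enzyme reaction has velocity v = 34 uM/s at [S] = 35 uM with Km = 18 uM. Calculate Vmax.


Vmax = v * (Km + [S]) / [S]
Vmax = 34 * (18 + 35) / 35
Vmax = 51.4857 uM/s

51.4857 uM/s


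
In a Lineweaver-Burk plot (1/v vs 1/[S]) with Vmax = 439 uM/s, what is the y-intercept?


y-intercept = 1/Vmax
= 1/439
= 0.0023 s/uM

0.0023 s/uM


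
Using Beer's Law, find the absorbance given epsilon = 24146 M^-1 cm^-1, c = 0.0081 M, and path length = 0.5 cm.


A = epsilon * c * l
A = 24146 * 0.0081 * 0.5
A = 97.7913

97.7913


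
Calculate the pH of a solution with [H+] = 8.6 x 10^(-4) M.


pH = -log10([H+])
pH = -log10(8.6 x 10^(-4))
pH = 3.0655

3.0655


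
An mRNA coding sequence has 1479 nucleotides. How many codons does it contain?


codons = nucleotides / 3
codons = 1479 / 3 = 493

493


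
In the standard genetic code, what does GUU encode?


Standard genetic code lookup.
Codon GUU -> Val

Val


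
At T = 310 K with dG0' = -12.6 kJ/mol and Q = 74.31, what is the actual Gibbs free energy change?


dG = dG0' + RT * ln(Q) / 1000
dG = -12.6 + 8.314 * 310 * ln(74.31) / 1000
dG = -1.4962 kJ/mol

-1.4962 kJ/mol


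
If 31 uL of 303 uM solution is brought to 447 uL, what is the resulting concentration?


C2 = C1 * V1 / V2
C2 = 303 * 31 / 447
C2 = 21.0134 uM

21.0134 uM


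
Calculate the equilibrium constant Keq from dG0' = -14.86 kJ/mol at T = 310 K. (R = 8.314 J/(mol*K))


Keq = exp(-dG0 * 1000 / (R * T))
Keq = exp(-(-14.86) * 1000 / (8.314 * 310))
Keq = 319.1414

319.1414


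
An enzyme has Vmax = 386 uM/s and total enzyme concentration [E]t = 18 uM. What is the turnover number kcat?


kcat = Vmax / [E]t
kcat = 386 / 18
kcat = 21.4444 s^-1

21.4444 s^-1


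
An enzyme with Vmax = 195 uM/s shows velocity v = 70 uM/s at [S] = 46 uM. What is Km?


Km = [S] * (Vmax - v) / v
Km = 46 * (195 - 70) / 70
Km = 82.1429 uM

82.1429 uM


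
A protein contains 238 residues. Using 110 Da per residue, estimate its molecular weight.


MW = n_residues * 110 Da
MW = 238 * 110
MW = 26180 Da

26180 Da


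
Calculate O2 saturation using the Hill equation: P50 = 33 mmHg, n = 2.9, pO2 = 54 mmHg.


Y = pO2^n / (P50^n + pO2^n)
Y = 54^2.9 / (33^2.9 + 54^2.9)
Y = 80.66%

80.66%


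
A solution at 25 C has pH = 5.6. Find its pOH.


pOH = 14 - pH
pOH = 14 - 5.6
pOH = 8.4

8.4


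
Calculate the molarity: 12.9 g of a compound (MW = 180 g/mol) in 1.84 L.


C = (mass / MW) / volume
C = (12.9 / 180) / 1.84
C = 0.0389 M

0.0389 M


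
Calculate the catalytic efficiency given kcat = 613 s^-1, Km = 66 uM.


Catalytic efficiency = kcat / Km
= 613 / 66
= 9.2879 uM^-1*s^-1

9.2879 uM^-1*s^-1


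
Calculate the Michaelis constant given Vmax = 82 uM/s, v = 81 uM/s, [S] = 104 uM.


Km = [S] * (Vmax - v) / v
Km = 104 * (82 - 81) / 81
Km = 1.284 uM

1.284 uM


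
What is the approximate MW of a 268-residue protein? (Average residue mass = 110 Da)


MW = n_residues * 110 Da
MW = 268 * 110
MW = 29480 Da

29480 Da


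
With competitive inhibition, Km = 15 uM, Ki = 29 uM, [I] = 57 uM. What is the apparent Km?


Km_app = Km * (1 + [I]/Ki)
Km_app = 15 * (1 + 57/29)
Km_app = 44.4828 uM

44.4828 uM


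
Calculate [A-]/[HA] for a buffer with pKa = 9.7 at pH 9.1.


[A-]/[HA] = 10^(pH - pKa)
= 10^(9.1 - 9.7)
= 0.2512

0.2512


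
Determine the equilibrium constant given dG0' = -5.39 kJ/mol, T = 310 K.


Keq = exp(-dG0 * 1000 / (R * T))
Keq = exp(-(-5.39) * 1000 / (8.314 * 310))
Keq = 8.0955

8.0955


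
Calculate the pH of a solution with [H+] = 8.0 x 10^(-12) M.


pH = -log10([H+])
pH = -log10(8.0 x 10^(-12))
pH = 11.0969

11.0969


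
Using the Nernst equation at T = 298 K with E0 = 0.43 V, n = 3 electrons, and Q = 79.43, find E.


E = E0 - (RT/nF) * ln(Q)
E = 0.43 - (8.314 * 298 / (3 * 96485)) * ln(79.43)
E = 0.3926 V

0.3926 V


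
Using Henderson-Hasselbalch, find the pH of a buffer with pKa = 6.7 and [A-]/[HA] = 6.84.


pH = pKa + log10([A-]/[HA])
pH = 6.7 + log10(6.84)
pH = 7.5351

7.5351


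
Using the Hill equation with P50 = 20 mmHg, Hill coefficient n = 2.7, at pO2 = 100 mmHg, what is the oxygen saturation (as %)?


Y = pO2^n / (P50^n + pO2^n)
Y = 100^2.7 / (20^2.7 + 100^2.7)
Y = 98.72%

98.72%


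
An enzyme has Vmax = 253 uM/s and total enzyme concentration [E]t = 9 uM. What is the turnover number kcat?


kcat = Vmax / [E]t
kcat = 253 / 9
kcat = 28.1111 s^-1

28.1111 s^-1


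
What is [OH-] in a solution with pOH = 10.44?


[OH-] = 10^(-pOH)
[OH-] = 10^(-10.44)
[OH-] = 3.631e-11 M

3.631e-11 M


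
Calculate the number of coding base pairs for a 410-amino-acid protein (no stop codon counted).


Each amino acid = 1 codon = 3 bp
bp = 410 * 3 = 1230 bp

1230 bp


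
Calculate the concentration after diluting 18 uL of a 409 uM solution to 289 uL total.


C2 = C1 * V1 / V2
C2 = 409 * 18 / 289
C2 = 25.474 uM

25.474 uM


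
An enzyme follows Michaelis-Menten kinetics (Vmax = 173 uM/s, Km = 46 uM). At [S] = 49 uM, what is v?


v = Vmax * [S] / (Km + [S])
v = 173 * 49 / (46 + 49)
v = 89.2316 uM/s

89.2316 uM/s


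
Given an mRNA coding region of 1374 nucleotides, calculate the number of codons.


codons = nucleotides / 3
codons = 1374 / 3 = 458

458


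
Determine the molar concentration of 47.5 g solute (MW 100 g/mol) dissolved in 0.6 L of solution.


C = (mass / MW) / volume
C = (47.5 / 100) / 0.6
C = 0.7917 M

0.7917 M


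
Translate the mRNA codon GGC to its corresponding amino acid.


Standard genetic code lookup.
Codon GGC -> Gly

Gly


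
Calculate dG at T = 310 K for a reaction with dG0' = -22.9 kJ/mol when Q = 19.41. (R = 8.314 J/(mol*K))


dG = dG0' + RT * ln(Q) / 1000
dG = -22.9 + 8.314 * 310 * ln(19.41) / 1000
dG = -15.2562 kJ/mol

-15.2562 kJ/mol


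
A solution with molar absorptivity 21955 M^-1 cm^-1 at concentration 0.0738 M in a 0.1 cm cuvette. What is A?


A = epsilon * c * l
A = 21955 * 0.0738 * 0.1
A = 162.0279

162.0279


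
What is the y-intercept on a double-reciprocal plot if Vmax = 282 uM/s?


y-intercept = 1/Vmax
= 1/282
= 0.0035 s/uM

0.0035 s/uM


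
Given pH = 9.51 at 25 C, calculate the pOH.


pOH = 14 - pH
pOH = 14 - 9.51
pOH = 4.49

4.49


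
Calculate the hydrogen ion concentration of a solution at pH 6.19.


[H+] = 10^(-pH)
[H+] = 10^(-6.19)
[H+] = 6.457e-07 M

6.457e-07 M


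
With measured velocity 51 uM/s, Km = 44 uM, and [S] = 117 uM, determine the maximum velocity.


Vmax = v * (Km + [S]) / [S]
Vmax = 51 * (44 + 117) / 117
Vmax = 70.1795 uM/s

70.1795 uM/s


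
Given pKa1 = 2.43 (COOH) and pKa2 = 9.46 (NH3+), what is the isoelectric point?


pI = (pKa1 + pKa2) / 2
pI = (2.43 + 9.46) / 2
pI = 5.945

5.945


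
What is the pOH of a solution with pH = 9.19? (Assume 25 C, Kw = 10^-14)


pOH = 14 - pH
pOH = 14 - 9.19
pOH = 4.81

4.81


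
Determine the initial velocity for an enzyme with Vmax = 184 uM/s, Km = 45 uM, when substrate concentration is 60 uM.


v = Vmax * [S] / (Km + [S])
v = 184 * 60 / (45 + 60)
v = 105.1429 uM/s

105.1429 uM/s


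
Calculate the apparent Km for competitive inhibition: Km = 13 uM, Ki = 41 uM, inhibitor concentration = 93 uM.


Km_app = Km * (1 + [I]/Ki)
Km_app = 13 * (1 + 93/41)
Km_app = 42.4878 uM

42.4878 uM


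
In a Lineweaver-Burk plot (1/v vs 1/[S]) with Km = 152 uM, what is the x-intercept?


x-intercept = -1/Km
= -1/152
= -0.0066 1/uM

-0.0066 1/uM


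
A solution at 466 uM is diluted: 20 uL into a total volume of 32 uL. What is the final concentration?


C2 = C1 * V1 / V2
C2 = 466 * 20 / 32
C2 = 291.25 uM

291.25 uM


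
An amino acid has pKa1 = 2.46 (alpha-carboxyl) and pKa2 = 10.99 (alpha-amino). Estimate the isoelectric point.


pI = (pKa1 + pKa2) / 2
pI = (2.46 + 10.99) / 2
pI = 6.725

6.725


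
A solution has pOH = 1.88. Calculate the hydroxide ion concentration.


[OH-] = 10^(-pOH)
[OH-] = 10^(-1.88)
[OH-] = 0.0132 M

0.0132 M


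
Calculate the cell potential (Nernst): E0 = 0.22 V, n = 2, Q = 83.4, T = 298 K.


E = E0 - (RT/nF) * ln(Q)
E = 0.22 - (8.314 * 298 / (2 * 96485)) * ln(83.4)
E = 0.1632 V

0.1632 V


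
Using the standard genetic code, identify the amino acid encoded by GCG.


Standard genetic code lookup.
Codon GCG -> Ala

Ala


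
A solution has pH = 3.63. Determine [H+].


[H+] = 10^(-pH)
[H+] = 10^(-3.63)
[H+] = 2.344e-04 M

2.344e-04 M


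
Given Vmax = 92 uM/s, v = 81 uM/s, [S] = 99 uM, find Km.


Km = [S] * (Vmax - v) / v
Km = 99 * (92 - 81) / 81
Km = 13.4444 uM

13.4444 uM


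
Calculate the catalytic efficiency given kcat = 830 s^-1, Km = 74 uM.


Catalytic efficiency = kcat / Km
= 830 / 74
= 11.2162 uM^-1*s^-1

11.2162 uM^-1*s^-1


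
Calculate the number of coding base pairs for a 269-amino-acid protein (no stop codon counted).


Each amino acid = 1 codon = 3 bp
bp = 269 * 3 = 807 bp

807 bp


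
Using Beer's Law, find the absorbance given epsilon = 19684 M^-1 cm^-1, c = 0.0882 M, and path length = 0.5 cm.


A = epsilon * c * l
A = 19684 * 0.0882 * 0.5
A = 868.0644

868.0644


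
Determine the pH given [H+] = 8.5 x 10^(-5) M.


pH = -log10([H+])
pH = -log10(8.5 x 10^(-5))
pH = 4.0706

4.0706


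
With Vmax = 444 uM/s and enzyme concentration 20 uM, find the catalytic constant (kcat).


kcat = Vmax / [E]t
kcat = 444 / 20
kcat = 22.2 s^-1

22.2 s^-1


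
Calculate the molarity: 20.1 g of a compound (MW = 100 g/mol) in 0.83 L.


C = (mass / MW) / volume
C = (20.1 / 100) / 0.83
C = 0.2422 M

0.2422 M


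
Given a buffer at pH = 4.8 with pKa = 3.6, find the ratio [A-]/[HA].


[A-]/[HA] = 10^(pH - pKa)
= 10^(4.8 - 3.6)
= 15.8489

15.8489


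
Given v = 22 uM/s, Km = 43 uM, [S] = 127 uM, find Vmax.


Vmax = v * (Km + [S]) / [S]
Vmax = 22 * (43 + 127) / 127
Vmax = 29.4488 uM/s

29.4488 uM/s


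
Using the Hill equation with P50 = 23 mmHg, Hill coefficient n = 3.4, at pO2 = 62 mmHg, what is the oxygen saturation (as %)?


Y = pO2^n / (P50^n + pO2^n)
Y = 62^3.4 / (23^3.4 + 62^3.4)
Y = 96.68%

96.68%


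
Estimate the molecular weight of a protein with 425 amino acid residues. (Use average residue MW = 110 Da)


MW = n_residues * 110 Da
MW = 425 * 110
MW = 46750 Da

46750 Da


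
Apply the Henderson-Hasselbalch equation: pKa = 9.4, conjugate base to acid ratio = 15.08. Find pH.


pH = pKa + log10([A-]/[HA])
pH = 9.4 + log10(15.08)
pH = 10.5784

10.5784


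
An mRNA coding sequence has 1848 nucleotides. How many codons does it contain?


codons = nucleotides / 3
codons = 1848 / 3 = 616

616


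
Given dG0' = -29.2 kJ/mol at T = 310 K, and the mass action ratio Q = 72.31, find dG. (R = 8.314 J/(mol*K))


dG = dG0' + RT * ln(Q) / 1000
dG = -29.2 + 8.314 * 310 * ln(72.31) / 1000
dG = -18.1665 kJ/mol

-18.1665 kJ/mol


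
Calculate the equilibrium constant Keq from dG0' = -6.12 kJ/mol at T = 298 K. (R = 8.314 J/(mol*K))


Keq = exp(-dG0 * 1000 / (R * T))
Keq = exp(-(-6.12) * 1000 / (8.314 * 298))
Keq = 11.8243

11.8243


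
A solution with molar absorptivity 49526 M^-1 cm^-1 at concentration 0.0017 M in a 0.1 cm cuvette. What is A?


A = epsilon * c * l
A = 49526 * 0.0017 * 0.1
A = 8.4194

8.4194


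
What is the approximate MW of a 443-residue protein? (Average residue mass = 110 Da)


MW = n_residues * 110 Da
MW = 443 * 110
MW = 48730 Da

48730 Da


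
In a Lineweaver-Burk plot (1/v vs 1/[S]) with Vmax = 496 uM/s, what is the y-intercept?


y-intercept = 1/Vmax
= 1/496
= 0.002 s/uM

0.002 s/uM


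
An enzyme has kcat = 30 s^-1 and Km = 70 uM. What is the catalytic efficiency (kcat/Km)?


Catalytic efficiency = kcat / Km
= 30 / 70
= 0.4286 uM^-1*s^-1

0.4286 uM^-1*s^-1


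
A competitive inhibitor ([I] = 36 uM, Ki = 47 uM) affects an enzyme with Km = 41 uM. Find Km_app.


Km_app = Km * (1 + [I]/Ki)
Km_app = 41 * (1 + 36/47)
Km_app = 72.4043 uM

72.4043 uM


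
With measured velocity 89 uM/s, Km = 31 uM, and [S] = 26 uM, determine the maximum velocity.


Vmax = v * (Km + [S]) / [S]
Vmax = 89 * (31 + 26) / 26
Vmax = 195.1154 uM/s

195.1154 uM/s


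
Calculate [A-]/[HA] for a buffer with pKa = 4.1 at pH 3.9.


[A-]/[HA] = 10^(pH - pKa)
= 10^(3.9 - 4.1)
= 0.631

0.631


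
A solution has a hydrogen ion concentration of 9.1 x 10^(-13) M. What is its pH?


pH = -log10([H+])
pH = -log10(9.1 x 10^(-13))
pH = 12.041

12.041


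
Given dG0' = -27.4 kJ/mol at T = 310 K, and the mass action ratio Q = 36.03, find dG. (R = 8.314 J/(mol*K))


dG = dG0' + RT * ln(Q) / 1000
dG = -27.4 + 8.314 * 310 * ln(36.03) / 1000
dG = -18.1619 kJ/mol

-18.1619 kJ/mol


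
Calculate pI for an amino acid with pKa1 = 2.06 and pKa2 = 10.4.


pI = (pKa1 + pKa2) / 2
pI = (2.06 + 10.4) / 2
pI = 6.23

6.23


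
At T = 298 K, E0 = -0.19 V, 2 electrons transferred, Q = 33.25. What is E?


E = E0 - (RT/nF) * ln(Q)
E = -0.19 - (8.314 * 298 / (2 * 96485)) * ln(33.25)
E = -0.235 V

-0.235 V


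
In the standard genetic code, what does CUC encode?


Standard genetic code lookup.
Codon CUC -> Leu

Leu


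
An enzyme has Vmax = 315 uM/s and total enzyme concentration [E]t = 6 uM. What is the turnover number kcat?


kcat = Vmax / [E]t
kcat = 315 / 6
kcat = 52.5 s^-1

52.5 s^-1


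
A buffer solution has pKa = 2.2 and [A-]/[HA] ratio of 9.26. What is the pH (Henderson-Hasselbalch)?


pH = pKa + log10([A-]/[HA])
pH = 2.2 + log10(9.26)
pH = 3.1666

3.1666


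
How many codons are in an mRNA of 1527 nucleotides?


codons = nucleotides / 3
codons = 1527 / 3 = 509

509


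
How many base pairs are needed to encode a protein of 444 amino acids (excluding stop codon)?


Each amino acid = 1 codon = 3 bp
bp = 444 * 3 = 1332 bp

1332 bp


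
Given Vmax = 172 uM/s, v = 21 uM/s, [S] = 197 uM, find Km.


Km = [S] * (Vmax - v) / v
Km = 197 * (172 - 21) / 21
Km = 1416.5238 uM

1416.5238 uM


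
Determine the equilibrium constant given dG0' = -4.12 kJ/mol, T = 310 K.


Keq = exp(-dG0 * 1000 / (R * T))
Keq = exp(-(-4.12) * 1000 / (8.314 * 310))
Keq = 4.9458

4.9458


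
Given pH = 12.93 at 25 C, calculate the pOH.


pOH = 14 - pH
pOH = 14 - 12.93
pOH = 1.07

1.07
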